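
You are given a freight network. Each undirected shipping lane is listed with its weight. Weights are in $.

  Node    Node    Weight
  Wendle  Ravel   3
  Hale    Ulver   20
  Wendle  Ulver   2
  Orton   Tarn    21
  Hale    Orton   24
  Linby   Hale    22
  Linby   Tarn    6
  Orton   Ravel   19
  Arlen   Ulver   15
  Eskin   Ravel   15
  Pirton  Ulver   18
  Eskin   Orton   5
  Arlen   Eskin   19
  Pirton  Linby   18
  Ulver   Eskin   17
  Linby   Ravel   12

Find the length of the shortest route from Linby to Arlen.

$32

Shortest distances from Linby:
Linby: 0
Tarn: 6  (via Linby)
Ravel: 12  (via Linby)
Wendle: 15  (via Ravel)
Ulver: 17  (via Wendle)
Pirton: 18  (via Linby)
Hale: 22  (via Linby)
Orton: 27  (via Tarn)
Eskin: 27  (via Ravel)
Arlen: 32  (via Ulver)
Shortest route: Linby → Ravel → Wendle → Ulver → Arlen = $32.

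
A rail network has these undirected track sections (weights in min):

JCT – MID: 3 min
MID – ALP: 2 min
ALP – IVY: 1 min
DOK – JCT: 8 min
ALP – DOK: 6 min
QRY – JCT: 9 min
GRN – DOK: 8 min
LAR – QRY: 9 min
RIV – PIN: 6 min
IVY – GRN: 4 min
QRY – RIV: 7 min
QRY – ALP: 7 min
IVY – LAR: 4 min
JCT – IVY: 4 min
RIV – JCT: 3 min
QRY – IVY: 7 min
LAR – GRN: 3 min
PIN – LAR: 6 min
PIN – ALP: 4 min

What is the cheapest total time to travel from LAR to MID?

Settle nodes by increasing distance from LAR:
LAR: 0
GRN: 3  (via LAR)
IVY: 4  (via LAR)
ALP: 5  (via IVY)
PIN: 6  (via LAR)
MID: 7  (via ALP)
Shortest route: LAR → IVY → ALP → MID = 7 min.

7 min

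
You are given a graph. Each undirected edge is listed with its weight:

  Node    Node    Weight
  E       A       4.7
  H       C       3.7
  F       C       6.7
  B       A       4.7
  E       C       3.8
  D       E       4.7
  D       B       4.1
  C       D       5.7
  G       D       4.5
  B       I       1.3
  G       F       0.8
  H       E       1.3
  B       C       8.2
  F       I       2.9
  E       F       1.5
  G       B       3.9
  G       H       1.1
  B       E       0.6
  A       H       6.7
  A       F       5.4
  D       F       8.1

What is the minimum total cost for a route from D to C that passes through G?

Shortest D→G: D–G = 4.5
Shortest G→C: G–H–C = 4.8
Total via G: 4.5 + 4.8 = 9.3.

9.3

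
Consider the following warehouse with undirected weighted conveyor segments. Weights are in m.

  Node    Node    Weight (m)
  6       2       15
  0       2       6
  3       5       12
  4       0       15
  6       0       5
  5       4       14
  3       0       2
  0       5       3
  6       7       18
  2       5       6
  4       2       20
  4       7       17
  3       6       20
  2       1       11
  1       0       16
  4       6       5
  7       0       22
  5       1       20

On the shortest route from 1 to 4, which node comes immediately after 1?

0

Enumerating some paths:
1–2–4: 11+20 = 31
1–2–0–6–4: 11+6+5+5 = 27
1–2–5–0–6–4: 11+6+3+5+5 = 30
1–0–6–4: 16+5+5 = 26
Cheapest is 1–0–6–4 at 26 m.
So from 1 the first move is to 0.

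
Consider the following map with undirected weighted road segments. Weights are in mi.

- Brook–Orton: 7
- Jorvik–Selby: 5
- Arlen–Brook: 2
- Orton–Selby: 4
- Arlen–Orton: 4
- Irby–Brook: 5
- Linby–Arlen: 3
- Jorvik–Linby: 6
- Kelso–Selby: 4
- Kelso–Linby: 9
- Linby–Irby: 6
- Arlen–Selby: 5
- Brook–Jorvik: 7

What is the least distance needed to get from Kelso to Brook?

Running Dijkstra from Kelso:
Kelso: 0
Selby: 4  (via Kelso)
Orton: 8  (via Selby)
Linby: 9  (via Kelso)
Jorvik: 9  (via Selby)
Arlen: 9  (via Selby)
Brook: 11  (via Arlen)
Shortest route: Kelso–Selby–Arlen–Brook = 11 mi.

11 mi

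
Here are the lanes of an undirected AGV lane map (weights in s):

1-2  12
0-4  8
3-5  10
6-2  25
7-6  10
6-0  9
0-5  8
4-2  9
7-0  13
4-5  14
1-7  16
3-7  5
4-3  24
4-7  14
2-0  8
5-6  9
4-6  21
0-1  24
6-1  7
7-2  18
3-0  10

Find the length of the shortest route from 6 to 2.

17 s

Running Dijkstra from 6:
6: 0
1: 7  (via 6)
0: 9  (via 6)
5: 9  (via 6)
7: 10  (via 6)
3: 15  (via 7)
2: 17  (via 0)
Shortest route: 6–0–2 = 17 s.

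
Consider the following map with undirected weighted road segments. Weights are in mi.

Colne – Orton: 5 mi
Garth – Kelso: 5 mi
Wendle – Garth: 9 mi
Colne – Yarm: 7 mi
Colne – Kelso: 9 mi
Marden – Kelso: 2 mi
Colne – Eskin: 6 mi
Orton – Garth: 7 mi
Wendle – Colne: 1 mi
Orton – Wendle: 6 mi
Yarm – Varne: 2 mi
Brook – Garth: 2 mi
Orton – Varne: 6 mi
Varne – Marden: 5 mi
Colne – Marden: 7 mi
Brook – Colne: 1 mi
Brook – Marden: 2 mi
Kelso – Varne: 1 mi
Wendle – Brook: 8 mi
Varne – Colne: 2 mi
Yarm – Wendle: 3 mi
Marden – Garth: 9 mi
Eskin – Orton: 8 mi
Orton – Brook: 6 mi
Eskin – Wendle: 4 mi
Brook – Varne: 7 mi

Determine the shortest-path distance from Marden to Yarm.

Settle nodes by increasing distance from Marden:
Marden: 0
Brook: 2  (via Marden)
Kelso: 2  (via Marden)
Colne: 3  (via Brook)
Varne: 3  (via Kelso)
Garth: 4  (via Brook)
Wendle: 4  (via Colne)
Yarm: 5  (via Varne)
Shortest route: Marden → Kelso → Varne → Yarm = 5 mi.

5 mi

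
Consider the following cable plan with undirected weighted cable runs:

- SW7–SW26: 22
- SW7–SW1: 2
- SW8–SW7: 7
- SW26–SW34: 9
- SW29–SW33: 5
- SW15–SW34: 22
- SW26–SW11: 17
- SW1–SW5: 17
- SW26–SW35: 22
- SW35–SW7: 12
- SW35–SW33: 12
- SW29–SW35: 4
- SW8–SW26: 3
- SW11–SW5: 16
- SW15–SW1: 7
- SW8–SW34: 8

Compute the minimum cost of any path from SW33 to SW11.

Settle nodes by increasing distance from SW33:
SW33: 0
SW29: 5  (via SW33)
SW35: 9  (via SW29)
SW7: 21  (via SW35)
SW1: 23  (via SW7)
SW8: 28  (via SW7)
SW15: 30  (via SW1)
SW26: 31  (via SW35)
SW34: 36  (via SW8)
SW5: 40  (via SW1)
SW11: 48  (via SW26)
Shortest route: SW33 → SW29 → SW35 → SW26 → SW11 = 48.

48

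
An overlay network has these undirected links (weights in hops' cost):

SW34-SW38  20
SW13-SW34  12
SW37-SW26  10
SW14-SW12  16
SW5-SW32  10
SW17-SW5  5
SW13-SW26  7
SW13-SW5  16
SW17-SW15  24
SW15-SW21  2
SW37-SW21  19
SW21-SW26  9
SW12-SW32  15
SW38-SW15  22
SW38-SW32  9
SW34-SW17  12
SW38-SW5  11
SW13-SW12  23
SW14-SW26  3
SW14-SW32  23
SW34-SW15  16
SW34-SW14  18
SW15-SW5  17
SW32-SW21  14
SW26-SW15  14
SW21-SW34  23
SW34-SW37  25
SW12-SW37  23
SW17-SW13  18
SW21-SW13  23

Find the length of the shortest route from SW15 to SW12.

Enumerating some paths:
SW15 - SW21 - SW32 - SW12: 2+14+15 = 31
SW15 - SW21 - SW26 - SW14 - SW12: 2+9+3+16 = 30
The minimum is 30 hops' cost via SW15 - SW21 - SW26 - SW14 - SW12.

30 hops' cost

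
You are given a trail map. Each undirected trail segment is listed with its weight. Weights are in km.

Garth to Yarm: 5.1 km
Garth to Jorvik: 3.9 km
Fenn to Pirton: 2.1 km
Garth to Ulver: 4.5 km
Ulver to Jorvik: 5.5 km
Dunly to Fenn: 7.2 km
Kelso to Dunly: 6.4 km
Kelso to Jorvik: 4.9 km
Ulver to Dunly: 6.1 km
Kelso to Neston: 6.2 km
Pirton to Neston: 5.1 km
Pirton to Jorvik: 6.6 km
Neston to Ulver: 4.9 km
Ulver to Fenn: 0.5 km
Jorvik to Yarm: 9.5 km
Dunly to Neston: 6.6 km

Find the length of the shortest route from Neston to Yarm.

14.5 km

Enumerating some paths:
Neston–Ulver–Garth–Yarm: 4.9+4.5+5.1 = 14.5
Neston–Ulver–Jorvik–Garth–Yarm: 4.9+5.5+3.9+5.1 = 19.4
Neston–Pirton–Fenn–Ulver–Garth–Yarm: 5.1+2.1+0.5+4.5+5.1 = 17.3
Neston–Ulver–Jorvik–Yarm: 4.9+5.5+9.5 = 19.9
The minimum is 14.5 km via Neston–Ulver–Garth–Yarm.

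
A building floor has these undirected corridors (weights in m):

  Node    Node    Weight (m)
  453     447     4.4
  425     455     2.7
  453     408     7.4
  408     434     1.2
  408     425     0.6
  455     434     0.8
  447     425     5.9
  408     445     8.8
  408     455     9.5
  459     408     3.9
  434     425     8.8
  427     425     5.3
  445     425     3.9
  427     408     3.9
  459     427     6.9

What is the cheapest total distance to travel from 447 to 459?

10.4 m

Candidate routes:
447–453–408–459: 4.4+7.4+3.9 = 15.7
447–425–408–459: 5.9+0.6+3.9 = 10.4
447–425–408–427–459: 5.9+0.6+3.9+6.9 = 17.3
447–425–455–434–408–459: 5.9+2.7+0.8+1.2+3.9 = 14.5
Cheapest is 447–425–408–459 at 10.4 m.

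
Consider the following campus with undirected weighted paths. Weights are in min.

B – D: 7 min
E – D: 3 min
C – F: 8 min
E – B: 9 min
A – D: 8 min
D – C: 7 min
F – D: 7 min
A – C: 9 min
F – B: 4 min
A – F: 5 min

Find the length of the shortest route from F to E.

10 min

Enumerating some paths:
F–B–D–E: 4+7+3 = 14
F–B–E: 4+9 = 13
F–D–E: 7+3 = 10
The minimum is 10 min via F–D–E.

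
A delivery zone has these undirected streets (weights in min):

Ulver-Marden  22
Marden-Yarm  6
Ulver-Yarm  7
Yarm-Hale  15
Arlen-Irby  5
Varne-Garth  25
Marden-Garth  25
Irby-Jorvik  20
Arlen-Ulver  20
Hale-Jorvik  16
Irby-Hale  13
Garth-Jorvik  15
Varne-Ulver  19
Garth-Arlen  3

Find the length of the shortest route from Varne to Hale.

41 min

Enumerating some paths:
Varne → Ulver → Arlen → Irby → Hale: 19+20+5+13 = 57
Varne → Garth → Jorvik → Hale: 25+15+16 = 56
Varne → Ulver → Yarm → Hale: 19+7+15 = 41
Varne → Garth → Arlen → Irby → Hale: 25+3+5+13 = 46
Cheapest is Varne → Ulver → Yarm → Hale at 41 min.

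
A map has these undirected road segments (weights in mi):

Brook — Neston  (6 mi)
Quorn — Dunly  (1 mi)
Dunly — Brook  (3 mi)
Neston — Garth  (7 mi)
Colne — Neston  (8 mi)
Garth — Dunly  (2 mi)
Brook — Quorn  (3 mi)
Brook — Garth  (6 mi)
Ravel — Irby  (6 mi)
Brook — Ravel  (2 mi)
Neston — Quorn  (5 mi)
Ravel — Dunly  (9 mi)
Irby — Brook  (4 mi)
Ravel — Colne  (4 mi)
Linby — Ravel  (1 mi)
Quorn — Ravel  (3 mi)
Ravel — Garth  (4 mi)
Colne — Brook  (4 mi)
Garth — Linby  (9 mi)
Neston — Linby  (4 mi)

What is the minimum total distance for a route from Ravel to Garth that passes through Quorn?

6 mi

Best Ravel to Quorn: Ravel → Quorn costing 3
Best Quorn to Garth: Quorn → Dunly → Garth costing 3
Total via Quorn: 3 + 3 = 6 mi.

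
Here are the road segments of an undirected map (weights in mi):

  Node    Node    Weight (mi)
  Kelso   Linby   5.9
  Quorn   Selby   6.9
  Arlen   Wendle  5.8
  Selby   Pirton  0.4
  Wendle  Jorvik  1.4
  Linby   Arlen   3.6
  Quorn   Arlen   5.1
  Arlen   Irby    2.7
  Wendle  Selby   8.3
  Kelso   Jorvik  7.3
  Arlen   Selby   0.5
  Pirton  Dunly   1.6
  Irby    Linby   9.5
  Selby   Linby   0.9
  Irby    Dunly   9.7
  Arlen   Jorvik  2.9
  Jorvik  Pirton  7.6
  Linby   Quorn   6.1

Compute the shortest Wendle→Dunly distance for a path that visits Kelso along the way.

Shortest Wendle→Kelso: Wendle → Jorvik → Kelso = 8.7
Best Kelso to Dunly: Kelso → Linby → Selby → Pirton → Dunly costing 8.8
Total via Kelso: 8.7 + 8.8 = 17.5 mi.

17.5 mi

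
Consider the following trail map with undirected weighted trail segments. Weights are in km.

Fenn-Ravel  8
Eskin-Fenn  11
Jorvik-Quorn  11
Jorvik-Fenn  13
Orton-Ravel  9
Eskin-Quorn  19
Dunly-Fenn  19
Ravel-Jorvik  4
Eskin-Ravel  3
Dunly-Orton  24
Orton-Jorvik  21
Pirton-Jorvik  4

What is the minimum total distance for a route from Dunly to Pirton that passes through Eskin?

Best Dunly to Eskin: Dunly → Fenn → Eskin costing 30
Shortest Eskin→Pirton: Eskin → Ravel → Jorvik → Pirton = 11
Total via Eskin: 30 + 11 = 41 km.

41 km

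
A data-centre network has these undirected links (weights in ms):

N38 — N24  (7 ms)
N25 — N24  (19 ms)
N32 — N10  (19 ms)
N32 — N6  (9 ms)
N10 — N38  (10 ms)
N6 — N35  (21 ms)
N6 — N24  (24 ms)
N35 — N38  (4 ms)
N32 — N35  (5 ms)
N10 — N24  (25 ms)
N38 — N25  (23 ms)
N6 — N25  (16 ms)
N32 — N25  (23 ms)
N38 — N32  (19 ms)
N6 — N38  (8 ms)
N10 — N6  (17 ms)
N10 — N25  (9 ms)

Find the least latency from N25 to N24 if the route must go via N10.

26 ms

Best N25 to N10: N25–N10 costing 9
Shortest N10→N24: N10–N38–N24 = 17
Total via N10: 9 + 17 = 26 ms.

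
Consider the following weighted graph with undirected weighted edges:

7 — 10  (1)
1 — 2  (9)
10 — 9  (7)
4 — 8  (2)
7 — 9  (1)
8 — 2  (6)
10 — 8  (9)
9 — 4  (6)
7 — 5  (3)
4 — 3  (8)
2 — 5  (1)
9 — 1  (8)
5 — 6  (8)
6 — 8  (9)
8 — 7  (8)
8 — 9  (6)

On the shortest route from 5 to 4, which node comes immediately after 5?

2

Candidate routes:
5 → 2 → 8 → 4: 1+6+2 = 9
5 → 7 → 9 → 4: 3+1+6 = 10
Cheapest is 5 → 2 → 8 → 4 at 9.
So from 5 the first move is to 2.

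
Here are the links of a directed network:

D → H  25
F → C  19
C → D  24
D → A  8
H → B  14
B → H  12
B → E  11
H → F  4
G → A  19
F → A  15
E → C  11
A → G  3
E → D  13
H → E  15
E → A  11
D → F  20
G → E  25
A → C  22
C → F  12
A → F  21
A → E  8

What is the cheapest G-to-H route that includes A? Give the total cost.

Shortest G→A: G → A = 19
Shortest A→H: A → E → D → H = 46
Total via A: 19 + 46 = 65.

65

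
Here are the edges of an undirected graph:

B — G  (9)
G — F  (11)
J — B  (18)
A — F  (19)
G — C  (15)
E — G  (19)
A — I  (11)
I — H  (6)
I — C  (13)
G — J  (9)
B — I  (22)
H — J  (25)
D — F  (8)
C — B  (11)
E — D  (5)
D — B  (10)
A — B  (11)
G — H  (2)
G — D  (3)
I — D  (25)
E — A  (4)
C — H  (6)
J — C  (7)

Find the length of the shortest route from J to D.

Candidate routes:
J → G → B → D: 9+9+10 = 28
J → G → D: 9+3 = 12
J → C → G → D: 7+15+3 = 25
J → C → H → G → D: 7+6+2+3 = 18
Cheapest is J → G → D at 12.

12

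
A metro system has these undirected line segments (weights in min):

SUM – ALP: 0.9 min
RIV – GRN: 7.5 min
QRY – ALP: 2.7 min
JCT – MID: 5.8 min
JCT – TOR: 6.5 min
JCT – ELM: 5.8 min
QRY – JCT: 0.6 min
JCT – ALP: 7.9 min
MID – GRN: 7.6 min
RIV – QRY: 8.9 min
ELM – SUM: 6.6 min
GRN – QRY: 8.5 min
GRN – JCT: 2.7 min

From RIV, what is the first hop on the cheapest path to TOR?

QRY

Compare a few routes:
RIV → GRN → JCT → TOR: 7.5+2.7+6.5 = 16.7
RIV → QRY → JCT → TOR: 8.9+0.6+6.5 = 16
Cheapest is RIV → QRY → JCT → TOR at 16 min.
So from RIV the first move is to QRY.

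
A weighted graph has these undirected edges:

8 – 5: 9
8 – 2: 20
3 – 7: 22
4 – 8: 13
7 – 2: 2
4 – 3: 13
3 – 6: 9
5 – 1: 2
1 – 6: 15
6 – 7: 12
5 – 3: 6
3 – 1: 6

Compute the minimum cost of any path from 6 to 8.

Compare a few routes:
6 → 3 → 5 → 8: 9+6+9 = 24
6 → 1 → 5 → 8: 15+2+9 = 26
6 → 7 → 2 → 8: 12+2+20 = 34
6 → 3 → 1 → 5 → 8: 9+6+2+9 = 26
Cheapest is 6 → 3 → 5 → 8 at 24.

24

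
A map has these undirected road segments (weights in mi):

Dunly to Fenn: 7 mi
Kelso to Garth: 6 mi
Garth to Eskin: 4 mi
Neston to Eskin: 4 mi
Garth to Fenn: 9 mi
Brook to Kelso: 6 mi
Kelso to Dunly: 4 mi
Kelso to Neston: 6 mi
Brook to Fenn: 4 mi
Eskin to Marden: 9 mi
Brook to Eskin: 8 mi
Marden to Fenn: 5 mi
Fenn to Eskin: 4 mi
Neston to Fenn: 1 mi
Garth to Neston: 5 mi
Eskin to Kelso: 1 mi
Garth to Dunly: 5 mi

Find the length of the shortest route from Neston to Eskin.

4 mi

Compare a few routes:
Neston - Eskin: 4 = 4
Neston - Fenn - Eskin: 1+4 = 5
Neston - Kelso - Eskin: 6+1 = 7
Cheapest is Neston - Eskin at 4 mi.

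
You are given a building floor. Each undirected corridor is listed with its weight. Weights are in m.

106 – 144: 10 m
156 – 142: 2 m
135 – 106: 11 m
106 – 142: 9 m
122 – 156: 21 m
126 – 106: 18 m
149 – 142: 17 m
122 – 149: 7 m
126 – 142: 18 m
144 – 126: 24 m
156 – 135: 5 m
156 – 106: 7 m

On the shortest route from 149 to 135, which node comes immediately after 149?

Candidate routes:
149–122–156–135: 7+21+5 = 33
149–142–156–135: 17+2+5 = 24
149–142–156–106–135: 17+2+7+11 = 37
149–142–106–135: 17+9+11 = 37
The minimum is 24 m via 149–142–156–135.
So from 149 the first move is to 142.

142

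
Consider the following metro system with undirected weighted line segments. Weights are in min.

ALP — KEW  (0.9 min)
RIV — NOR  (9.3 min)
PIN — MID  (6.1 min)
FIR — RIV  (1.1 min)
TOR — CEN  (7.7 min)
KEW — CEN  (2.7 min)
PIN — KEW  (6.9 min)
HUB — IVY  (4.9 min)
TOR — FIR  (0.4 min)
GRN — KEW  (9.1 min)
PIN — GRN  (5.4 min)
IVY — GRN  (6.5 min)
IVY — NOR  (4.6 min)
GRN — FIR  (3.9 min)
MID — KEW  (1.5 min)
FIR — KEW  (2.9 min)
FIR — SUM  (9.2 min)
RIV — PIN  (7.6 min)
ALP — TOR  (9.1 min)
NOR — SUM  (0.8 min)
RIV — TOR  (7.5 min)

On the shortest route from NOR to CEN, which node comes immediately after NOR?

Enumerating some paths:
NOR → SUM → FIR → KEW → CEN: 0.8+9.2+2.9+2.7 = 15.6
NOR → RIV → FIR → KEW → CEN: 9.3+1.1+2.9+2.7 = 16
The minimum is 15.6 min via NOR → SUM → FIR → KEW → CEN.
So from NOR the first move is to SUM.

SUM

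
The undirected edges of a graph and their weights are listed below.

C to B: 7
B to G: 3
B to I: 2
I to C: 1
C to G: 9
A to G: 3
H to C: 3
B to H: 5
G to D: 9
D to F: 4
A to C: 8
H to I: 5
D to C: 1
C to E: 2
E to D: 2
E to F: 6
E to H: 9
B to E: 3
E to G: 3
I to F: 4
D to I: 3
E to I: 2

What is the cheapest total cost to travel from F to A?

Enumerating some paths:
F → I → C → E → G → A: 4+1+2+3+3 = 13
F → I → B → G → A: 4+2+3+3 = 12
The minimum is 12 via F → I → B → G → A.

12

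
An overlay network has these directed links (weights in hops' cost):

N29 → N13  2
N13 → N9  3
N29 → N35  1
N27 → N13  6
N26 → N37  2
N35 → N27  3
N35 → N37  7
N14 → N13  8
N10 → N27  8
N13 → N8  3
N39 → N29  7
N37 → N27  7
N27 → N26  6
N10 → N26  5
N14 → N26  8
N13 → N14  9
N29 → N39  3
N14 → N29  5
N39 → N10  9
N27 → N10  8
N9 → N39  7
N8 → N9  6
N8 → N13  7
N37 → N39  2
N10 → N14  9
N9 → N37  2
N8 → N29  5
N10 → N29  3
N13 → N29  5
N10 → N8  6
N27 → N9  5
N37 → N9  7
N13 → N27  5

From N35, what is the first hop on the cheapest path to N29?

Candidate routes:
N35 → N27 → N9 → N37 → N39 → N29: 3+5+2+2+7 = 19
N35 → N37 → N39 → N29: 7+2+7 = 16
N35 → N27 → N13 → N8 → N29: 3+6+3+5 = 17
N35 → N27 → N13 → N29: 3+6+5 = 14
Cheapest is N35 → N27 → N13 → N29 at 14 hops' cost.
So from N35 the first move is to N27.

N27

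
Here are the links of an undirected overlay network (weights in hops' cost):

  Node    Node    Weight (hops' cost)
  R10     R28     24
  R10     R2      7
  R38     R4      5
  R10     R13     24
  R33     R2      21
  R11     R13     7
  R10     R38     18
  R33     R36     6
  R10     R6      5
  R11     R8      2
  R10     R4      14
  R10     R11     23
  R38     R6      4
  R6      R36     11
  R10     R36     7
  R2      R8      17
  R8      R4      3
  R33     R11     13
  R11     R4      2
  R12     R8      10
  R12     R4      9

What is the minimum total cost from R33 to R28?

37 hops' cost

Candidate routes:
R33 - R36 - R6 - R10 - R28: 6+11+5+24 = 46
R33 - R36 - R10 - R28: 6+7+24 = 37
The minimum is 37 hops' cost via R33 - R36 - R10 - R28.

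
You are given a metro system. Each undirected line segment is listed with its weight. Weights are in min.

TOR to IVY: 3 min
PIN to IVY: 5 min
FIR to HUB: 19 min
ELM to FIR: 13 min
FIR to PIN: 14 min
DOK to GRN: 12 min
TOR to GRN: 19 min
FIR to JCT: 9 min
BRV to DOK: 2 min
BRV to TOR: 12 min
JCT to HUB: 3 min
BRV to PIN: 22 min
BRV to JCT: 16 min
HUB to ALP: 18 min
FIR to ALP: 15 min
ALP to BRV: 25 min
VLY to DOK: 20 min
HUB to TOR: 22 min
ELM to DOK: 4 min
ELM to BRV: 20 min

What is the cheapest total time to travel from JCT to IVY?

28 min

Enumerating some paths:
JCT–BRV–TOR–IVY: 16+12+3 = 31
JCT–HUB–FIR–PIN–IVY: 3+19+14+5 = 41
JCT–FIR–PIN–IVY: 9+14+5 = 28
Cheapest is JCT–FIR–PIN–IVY at 28 min.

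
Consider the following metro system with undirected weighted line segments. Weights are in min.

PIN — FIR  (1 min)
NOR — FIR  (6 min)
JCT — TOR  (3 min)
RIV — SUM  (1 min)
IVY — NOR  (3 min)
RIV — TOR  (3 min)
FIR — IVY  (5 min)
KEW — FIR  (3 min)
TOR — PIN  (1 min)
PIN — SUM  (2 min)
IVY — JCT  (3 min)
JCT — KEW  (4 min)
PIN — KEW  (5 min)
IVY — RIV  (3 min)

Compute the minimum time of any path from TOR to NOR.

8 min

Candidate routes:
TOR → JCT → IVY → NOR: 3+3+3 = 9
TOR → PIN → FIR → NOR: 1+1+6 = 8
TOR → RIV → IVY → NOR: 3+3+3 = 9
Cheapest is TOR → PIN → FIR → NOR at 8 min.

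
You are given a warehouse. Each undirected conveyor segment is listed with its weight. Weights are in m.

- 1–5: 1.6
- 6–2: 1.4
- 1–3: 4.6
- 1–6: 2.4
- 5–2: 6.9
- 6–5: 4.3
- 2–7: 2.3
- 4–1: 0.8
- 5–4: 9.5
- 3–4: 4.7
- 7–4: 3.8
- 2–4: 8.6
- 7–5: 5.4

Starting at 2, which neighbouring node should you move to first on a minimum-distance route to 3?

Compare a few routes:
2 → 6 → 1 → 4 → 3: 1.4+2.4+0.8+4.7 = 9.3
2 → 6 → 1 → 3: 1.4+2.4+4.6 = 8.4
Cheapest is 2 → 6 → 1 → 3 at 8.4 m.
So from 2 the first move is to 6.

6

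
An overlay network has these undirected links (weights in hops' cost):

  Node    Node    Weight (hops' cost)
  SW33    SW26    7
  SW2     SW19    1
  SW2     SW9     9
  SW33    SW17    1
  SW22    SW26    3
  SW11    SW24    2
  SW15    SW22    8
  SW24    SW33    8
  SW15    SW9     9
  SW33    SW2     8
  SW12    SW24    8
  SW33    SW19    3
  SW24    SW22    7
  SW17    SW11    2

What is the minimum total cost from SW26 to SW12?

18 hops' cost

Settle nodes by increasing distance from SW26:
SW26: 0
SW22: 3  (via SW26)
SW33: 7  (via SW26)
SW17: 8  (via SW33)
SW24: 10  (via SW22)
SW11: 10  (via SW17)
SW19: 10  (via SW33)
SW2: 11  (via SW19)
SW15: 11  (via SW22)
SW12: 18  (via SW24)
Shortest route: SW26–SW22–SW24–SW12 = 18 hops' cost.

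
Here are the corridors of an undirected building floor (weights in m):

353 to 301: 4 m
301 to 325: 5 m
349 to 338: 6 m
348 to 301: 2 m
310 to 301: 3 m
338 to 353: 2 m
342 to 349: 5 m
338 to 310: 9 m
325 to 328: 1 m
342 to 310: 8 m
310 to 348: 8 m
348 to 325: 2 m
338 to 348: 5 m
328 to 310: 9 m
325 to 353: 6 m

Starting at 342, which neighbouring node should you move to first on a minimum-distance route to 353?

Candidate routes:
342 → 349 → 338 → 353: 5+6+2 = 13
342 → 310 → 301 → 353: 8+3+4 = 15
342 → 310 → 338 → 353: 8+9+2 = 19
Cheapest is 342 → 349 → 338 → 353 at 13 m.
So from 342 the first move is to 349.

349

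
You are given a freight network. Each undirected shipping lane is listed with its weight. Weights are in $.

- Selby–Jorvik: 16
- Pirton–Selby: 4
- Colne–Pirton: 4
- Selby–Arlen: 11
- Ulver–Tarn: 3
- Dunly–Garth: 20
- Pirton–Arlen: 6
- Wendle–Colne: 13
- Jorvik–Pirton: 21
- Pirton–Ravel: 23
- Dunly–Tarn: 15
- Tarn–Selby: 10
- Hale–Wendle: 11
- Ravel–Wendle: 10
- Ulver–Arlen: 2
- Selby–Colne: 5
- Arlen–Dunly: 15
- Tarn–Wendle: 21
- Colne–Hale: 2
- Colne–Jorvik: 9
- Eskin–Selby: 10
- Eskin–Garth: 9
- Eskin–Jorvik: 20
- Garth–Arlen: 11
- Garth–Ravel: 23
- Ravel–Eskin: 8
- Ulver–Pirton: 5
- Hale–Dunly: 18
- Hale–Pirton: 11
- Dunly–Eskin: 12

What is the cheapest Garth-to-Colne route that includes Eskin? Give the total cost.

$24

Shortest Garth→Eskin: Garth–Eskin = 9
Shortest Eskin→Colne: Eskin–Selby–Colne = 15
Total via Eskin: 9 + 15 = $24.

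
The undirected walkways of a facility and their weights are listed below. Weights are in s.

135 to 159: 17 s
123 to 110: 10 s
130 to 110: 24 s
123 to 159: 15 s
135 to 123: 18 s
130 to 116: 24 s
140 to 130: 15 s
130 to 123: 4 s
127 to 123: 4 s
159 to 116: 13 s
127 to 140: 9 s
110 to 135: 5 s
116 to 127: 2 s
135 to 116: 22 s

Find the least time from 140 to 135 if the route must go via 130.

34 s

Best 140 to 130: 140 → 130 costing 15
Shortest 130→135: 130 → 123 → 110 → 135 = 19
Total via 130: 15 + 19 = 34 s.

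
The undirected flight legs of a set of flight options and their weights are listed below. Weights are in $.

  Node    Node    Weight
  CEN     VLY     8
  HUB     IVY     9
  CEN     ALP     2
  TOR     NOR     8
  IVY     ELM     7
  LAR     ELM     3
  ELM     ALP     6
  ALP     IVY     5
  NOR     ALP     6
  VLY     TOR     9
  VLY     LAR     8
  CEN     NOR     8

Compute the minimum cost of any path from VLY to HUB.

$24

Running Dijkstra from VLY:
VLY: 0
CEN: 8  (via VLY)
LAR: 8  (via VLY)
TOR: 9  (via VLY)
ALP: 10  (via CEN)
ELM: 11  (via LAR)
IVY: 15  (via ALP)
NOR: 16  (via CEN)
HUB: 24  (via IVY)
Shortest route: VLY → CEN → ALP → IVY → HUB = $24.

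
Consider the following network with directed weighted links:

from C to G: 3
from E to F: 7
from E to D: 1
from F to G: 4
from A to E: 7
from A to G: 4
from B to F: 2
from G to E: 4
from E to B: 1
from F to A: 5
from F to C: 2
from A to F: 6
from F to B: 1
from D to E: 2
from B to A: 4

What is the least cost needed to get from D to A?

Shortest distances from D:
D: 0
E: 2  (via D)
B: 3  (via E)
F: 5  (via B)
A: 7  (via B)
Shortest route: D–E–B–A = 7.

7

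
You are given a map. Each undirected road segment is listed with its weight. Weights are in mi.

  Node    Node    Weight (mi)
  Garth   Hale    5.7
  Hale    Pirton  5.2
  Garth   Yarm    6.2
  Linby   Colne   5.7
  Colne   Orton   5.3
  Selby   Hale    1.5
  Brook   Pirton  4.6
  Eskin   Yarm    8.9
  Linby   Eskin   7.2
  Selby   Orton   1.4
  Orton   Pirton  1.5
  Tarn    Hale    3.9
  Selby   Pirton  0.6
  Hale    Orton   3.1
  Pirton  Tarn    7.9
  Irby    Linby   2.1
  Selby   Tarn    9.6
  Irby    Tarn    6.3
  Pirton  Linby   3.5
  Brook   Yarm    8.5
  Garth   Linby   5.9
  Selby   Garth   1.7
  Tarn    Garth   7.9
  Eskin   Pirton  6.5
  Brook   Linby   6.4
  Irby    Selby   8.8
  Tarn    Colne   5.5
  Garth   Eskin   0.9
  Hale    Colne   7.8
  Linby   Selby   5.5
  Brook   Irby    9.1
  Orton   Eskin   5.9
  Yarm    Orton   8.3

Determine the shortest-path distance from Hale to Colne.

7.8 mi

Compare a few routes:
Hale - Selby - Orton - Colne: 1.5+1.4+5.3 = 8.2
Hale - Selby - Pirton - Orton - Colne: 1.5+0.6+1.5+5.3 = 8.9
Hale - Orton - Colne: 3.1+5.3 = 8.4
Hale - Colne: 7.8 = 7.8
The minimum is 7.8 mi via Hale - Colne.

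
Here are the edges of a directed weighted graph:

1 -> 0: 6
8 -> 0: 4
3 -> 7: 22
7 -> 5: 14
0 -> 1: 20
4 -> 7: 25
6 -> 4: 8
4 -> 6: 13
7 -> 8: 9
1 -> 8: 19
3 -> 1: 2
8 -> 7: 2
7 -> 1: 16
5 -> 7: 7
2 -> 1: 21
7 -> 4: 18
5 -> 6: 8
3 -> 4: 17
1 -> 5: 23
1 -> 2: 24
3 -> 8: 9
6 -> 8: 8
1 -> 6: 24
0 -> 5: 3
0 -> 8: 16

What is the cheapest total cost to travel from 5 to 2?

Settle nodes by increasing distance from 5:
5: 0
7: 7  (via 5)
6: 8  (via 5)
4: 16  (via 6)
8: 16  (via 7)
0: 20  (via 8)
1: 23  (via 7)
2: 47  (via 1)
Shortest route: 5–7–1–2 = 47.

47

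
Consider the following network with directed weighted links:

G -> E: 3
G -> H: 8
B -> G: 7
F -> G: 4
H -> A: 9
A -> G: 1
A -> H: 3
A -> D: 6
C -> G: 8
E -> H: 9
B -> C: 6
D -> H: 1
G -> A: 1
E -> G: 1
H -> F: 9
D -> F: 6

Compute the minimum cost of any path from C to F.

Running Dijkstra from C:
C: 0
G: 8  (via C)
A: 9  (via G)
E: 11  (via G)
H: 12  (via A)
D: 15  (via A)
F: 21  (via H)
Shortest route: C–G–A–H–F = 21.

21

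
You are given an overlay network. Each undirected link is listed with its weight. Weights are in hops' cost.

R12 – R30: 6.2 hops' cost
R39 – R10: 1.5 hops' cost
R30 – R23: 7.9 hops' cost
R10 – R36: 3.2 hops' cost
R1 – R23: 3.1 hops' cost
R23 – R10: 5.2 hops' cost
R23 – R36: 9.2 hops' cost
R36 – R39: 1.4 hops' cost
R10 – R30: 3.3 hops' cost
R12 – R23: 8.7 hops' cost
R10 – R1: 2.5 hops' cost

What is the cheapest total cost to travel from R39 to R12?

11 hops' cost

Running Dijkstra from R39:
R39: 0
R36: 1.4  (via R39)
R10: 1.5  (via R39)
R1: 4  (via R10)
R30: 4.8  (via R10)
R23: 6.7  (via R10)
R12: 11  (via R30)
Shortest route: R39–R10–R30–R12 = 11 hops' cost.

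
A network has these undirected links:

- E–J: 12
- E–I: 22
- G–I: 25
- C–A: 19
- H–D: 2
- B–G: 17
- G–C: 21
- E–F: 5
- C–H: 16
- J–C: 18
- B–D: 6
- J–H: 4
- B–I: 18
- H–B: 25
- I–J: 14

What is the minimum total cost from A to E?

49

Candidate routes:
A - C - J - E: 19+18+12 = 49
A - C - J - I - E: 19+18+14+22 = 73
A - C - H - J - E: 19+16+4+12 = 51
Cheapest is A - C - J - E at 49.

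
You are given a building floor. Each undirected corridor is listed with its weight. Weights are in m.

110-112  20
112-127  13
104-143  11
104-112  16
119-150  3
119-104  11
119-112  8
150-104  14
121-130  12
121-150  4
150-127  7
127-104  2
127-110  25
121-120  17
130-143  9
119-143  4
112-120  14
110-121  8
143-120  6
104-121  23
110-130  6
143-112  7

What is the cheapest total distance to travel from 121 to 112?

Running Dijkstra from 121:
121: 0
150: 4  (via 121)
119: 7  (via 150)
110: 8  (via 121)
127: 11  (via 150)
143: 11  (via 119)
130: 12  (via 121)
104: 13  (via 127)
112: 15  (via 119)
Shortest route: 121 → 150 → 119 → 112 = 15 m.

15 m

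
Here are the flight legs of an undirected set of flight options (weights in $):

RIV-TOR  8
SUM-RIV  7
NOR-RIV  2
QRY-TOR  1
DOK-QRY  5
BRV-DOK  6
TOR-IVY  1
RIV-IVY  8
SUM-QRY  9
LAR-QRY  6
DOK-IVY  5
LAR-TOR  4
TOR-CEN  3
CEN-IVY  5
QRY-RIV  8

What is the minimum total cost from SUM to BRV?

Shortest distances from SUM:
SUM: 0
RIV: 7  (via SUM)
NOR: 9  (via RIV)
QRY: 9  (via SUM)
TOR: 10  (via QRY)
IVY: 11  (via TOR)
CEN: 13  (via TOR)
LAR: 14  (via TOR)
DOK: 14  (via QRY)
BRV: 20  (via DOK)
Shortest route: SUM → QRY → DOK → BRV = $20.

$20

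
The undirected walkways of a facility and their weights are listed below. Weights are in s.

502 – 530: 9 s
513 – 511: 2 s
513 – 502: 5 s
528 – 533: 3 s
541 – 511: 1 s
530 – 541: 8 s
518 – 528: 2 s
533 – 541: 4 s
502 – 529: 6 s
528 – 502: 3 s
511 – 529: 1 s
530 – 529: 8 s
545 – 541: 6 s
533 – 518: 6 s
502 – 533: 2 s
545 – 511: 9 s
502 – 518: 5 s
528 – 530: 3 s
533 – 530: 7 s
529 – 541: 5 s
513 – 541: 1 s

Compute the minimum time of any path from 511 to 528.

8 s

Enumerating some paths:
511 → 541 → 513 → 502 → 528: 1+1+5+3 = 10
511 → 541 → 533 → 528: 1+4+3 = 8
Cheapest is 511 → 541 → 533 → 528 at 8 s.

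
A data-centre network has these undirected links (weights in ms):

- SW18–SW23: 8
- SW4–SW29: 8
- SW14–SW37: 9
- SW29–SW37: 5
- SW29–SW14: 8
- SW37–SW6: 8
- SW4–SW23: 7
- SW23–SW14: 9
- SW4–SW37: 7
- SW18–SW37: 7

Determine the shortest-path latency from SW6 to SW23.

22 ms

Compare a few routes:
SW6 → SW37 → SW4 → SW23: 8+7+7 = 22
SW6 → SW37 → SW18 → SW23: 8+7+8 = 23
Cheapest is SW6 → SW37 → SW4 → SW23 at 22 ms.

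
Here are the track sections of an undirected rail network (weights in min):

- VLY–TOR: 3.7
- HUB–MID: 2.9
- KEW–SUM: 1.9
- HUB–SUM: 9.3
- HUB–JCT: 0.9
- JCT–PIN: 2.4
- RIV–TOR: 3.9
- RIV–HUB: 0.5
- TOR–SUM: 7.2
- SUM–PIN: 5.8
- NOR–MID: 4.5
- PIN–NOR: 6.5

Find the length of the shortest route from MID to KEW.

13.9 min

Shortest distances from MID:
MID: 0
HUB: 2.9  (via MID)
RIV: 3.4  (via HUB)
JCT: 3.8  (via HUB)
NOR: 4.5  (via MID)
PIN: 6.2  (via JCT)
TOR: 7.3  (via RIV)
VLY: 11  (via TOR)
SUM: 12  (via PIN)
KEW: 13.9  (via SUM)
Shortest route: MID–HUB–JCT–PIN–SUM–KEW = 13.9 min.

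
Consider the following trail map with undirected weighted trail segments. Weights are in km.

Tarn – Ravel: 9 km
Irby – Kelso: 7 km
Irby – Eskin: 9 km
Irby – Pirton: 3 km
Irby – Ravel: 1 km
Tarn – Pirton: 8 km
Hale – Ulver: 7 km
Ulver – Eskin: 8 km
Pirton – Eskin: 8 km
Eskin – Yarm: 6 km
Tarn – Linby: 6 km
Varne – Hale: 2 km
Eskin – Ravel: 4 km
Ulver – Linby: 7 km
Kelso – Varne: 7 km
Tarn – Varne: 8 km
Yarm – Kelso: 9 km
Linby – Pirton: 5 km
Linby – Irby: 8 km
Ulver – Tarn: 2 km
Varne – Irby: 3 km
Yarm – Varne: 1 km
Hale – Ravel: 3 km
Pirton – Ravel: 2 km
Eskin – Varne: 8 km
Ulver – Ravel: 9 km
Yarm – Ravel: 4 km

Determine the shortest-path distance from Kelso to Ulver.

16 km

Candidate routes:
Kelso → Irby → Ravel → Hale → Ulver: 7+1+3+7 = 18
Kelso → Irby → Ravel → Ulver: 7+1+9 = 17
Kelso → Varne → Tarn → Ulver: 7+8+2 = 17
Kelso → Varne → Hale → Ulver: 7+2+7 = 16
Cheapest is Kelso → Varne → Hale → Ulver at 16 km.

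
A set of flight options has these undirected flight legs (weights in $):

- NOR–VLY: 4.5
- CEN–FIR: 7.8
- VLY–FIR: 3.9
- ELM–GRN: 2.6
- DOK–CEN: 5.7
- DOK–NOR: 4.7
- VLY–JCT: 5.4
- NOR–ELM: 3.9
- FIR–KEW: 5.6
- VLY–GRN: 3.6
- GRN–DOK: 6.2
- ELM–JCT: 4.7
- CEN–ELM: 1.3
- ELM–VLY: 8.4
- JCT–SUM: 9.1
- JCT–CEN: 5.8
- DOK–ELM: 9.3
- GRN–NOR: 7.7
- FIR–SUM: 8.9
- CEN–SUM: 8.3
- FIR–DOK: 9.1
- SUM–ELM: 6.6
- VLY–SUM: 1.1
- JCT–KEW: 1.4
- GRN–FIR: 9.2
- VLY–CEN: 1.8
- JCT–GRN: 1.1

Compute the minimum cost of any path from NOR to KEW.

$9

Running Dijkstra from NOR:
NOR: 0
ELM: 3.9  (via NOR)
VLY: 4.5  (via NOR)
DOK: 4.7  (via NOR)
CEN: 5.2  (via ELM)
SUM: 5.6  (via VLY)
GRN: 6.5  (via ELM)
JCT: 7.6  (via GRN)
FIR: 8.4  (via VLY)
KEW: 9  (via JCT)
Shortest route: NOR–ELM–GRN–JCT–KEW = $9.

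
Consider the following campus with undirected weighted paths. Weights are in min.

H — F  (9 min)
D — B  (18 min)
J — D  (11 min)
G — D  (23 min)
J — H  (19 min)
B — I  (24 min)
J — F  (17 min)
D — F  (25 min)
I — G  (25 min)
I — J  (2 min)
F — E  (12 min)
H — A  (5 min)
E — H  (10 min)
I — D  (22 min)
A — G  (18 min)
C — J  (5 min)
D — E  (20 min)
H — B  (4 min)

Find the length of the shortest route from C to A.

29 min

Candidate routes:
C - J - H - A: 5+19+5 = 29
C - J - F - H - A: 5+17+9+5 = 36
Cheapest is C - J - H - A at 29 min.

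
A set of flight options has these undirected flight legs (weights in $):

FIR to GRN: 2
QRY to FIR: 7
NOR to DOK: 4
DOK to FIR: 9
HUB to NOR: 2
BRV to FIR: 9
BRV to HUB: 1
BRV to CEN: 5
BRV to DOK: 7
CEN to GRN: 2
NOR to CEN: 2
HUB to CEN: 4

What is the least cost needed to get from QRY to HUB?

$15

Candidate routes:
QRY - FIR - BRV - HUB: 7+9+1 = 17
QRY - FIR - GRN - CEN - BRV - HUB: 7+2+2+5+1 = 17
QRY - FIR - GRN - CEN - HUB: 7+2+2+4 = 15
Cheapest is QRY - FIR - GRN - CEN - HUB at $15.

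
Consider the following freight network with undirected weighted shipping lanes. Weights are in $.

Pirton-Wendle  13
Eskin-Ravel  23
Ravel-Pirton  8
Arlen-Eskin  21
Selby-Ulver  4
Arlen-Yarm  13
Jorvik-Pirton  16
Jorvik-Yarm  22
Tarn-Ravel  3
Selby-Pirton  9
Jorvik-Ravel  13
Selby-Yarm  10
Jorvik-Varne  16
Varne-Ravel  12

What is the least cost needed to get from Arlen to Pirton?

$32

Compare a few routes:
Arlen → Yarm → Jorvik → Pirton: 13+22+16 = 51
Arlen → Yarm → Selby → Pirton: 13+10+9 = 32
Cheapest is Arlen → Yarm → Selby → Pirton at $32.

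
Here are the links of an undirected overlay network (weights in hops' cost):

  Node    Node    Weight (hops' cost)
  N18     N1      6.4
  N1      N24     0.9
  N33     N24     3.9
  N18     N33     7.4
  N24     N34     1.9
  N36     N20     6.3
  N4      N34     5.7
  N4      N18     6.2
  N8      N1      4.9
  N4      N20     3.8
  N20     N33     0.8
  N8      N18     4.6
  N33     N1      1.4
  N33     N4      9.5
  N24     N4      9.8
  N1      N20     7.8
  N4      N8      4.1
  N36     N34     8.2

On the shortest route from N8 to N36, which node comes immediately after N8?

Enumerating some paths:
N8–N1–N33–N20–N36: 4.9+1.4+0.8+6.3 = 13.4
N8–N1–N24–N34–N36: 4.9+0.9+1.9+8.2 = 15.9
N8–N4–N20–N36: 4.1+3.8+6.3 = 14.2
N8–N1–N24–N33–N20–N36: 4.9+0.9+3.9+0.8+6.3 = 16.8
Cheapest is N8–N1–N33–N20–N36 at 13.4 hops' cost.
So from N8 the first move is to N1.

N1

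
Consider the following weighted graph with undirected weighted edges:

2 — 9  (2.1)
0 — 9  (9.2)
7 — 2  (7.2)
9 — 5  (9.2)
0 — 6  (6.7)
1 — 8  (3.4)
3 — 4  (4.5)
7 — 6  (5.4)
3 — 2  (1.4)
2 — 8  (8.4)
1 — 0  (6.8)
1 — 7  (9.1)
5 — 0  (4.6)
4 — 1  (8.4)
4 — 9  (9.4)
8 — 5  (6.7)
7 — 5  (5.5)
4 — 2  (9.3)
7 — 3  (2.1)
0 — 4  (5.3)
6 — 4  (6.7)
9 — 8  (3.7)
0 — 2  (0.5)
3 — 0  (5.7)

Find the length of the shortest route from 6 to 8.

13

Enumerating some paths:
6–0–2–9–8: 6.7+0.5+2.1+3.7 = 13
6–7–3–2–9–8: 5.4+2.1+1.4+2.1+3.7 = 14.7
The minimum is 13 via 6–0–2–9–8.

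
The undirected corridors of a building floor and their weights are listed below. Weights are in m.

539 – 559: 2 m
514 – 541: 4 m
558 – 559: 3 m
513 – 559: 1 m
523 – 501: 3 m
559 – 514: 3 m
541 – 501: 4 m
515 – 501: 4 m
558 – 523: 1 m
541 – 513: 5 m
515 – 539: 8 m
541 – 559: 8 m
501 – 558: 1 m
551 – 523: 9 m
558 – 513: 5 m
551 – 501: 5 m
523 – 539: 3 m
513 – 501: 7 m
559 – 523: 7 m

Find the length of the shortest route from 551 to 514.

Compare a few routes:
551 → 501 → 558 → 559 → 514: 5+1+3+3 = 12
551 → 501 → 558 → 523 → 539 → 559 → 514: 5+1+1+3+2+3 = 15
551 → 501 → 541 → 514: 5+4+4 = 13
Cheapest is 551 → 501 → 558 → 559 → 514 at 12 m.

12 m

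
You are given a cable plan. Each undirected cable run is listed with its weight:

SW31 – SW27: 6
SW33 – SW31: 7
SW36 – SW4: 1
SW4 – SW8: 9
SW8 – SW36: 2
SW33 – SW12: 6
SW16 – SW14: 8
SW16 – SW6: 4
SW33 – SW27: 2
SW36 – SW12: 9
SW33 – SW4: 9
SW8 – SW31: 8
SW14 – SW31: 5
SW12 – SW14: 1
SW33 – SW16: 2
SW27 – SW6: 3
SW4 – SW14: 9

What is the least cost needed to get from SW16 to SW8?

Settle nodes by increasing distance from SW16:
SW16: 0
SW33: 2  (via SW16)
SW6: 4  (via SW16)
SW27: 4  (via SW33)
SW14: 8  (via SW16)
SW12: 8  (via SW33)
SW31: 9  (via SW33)
SW4: 11  (via SW33)
SW36: 12  (via SW4)
SW8: 14  (via SW36)
Shortest route: SW16 → SW33 → SW4 → SW36 → SW8 = 14.

14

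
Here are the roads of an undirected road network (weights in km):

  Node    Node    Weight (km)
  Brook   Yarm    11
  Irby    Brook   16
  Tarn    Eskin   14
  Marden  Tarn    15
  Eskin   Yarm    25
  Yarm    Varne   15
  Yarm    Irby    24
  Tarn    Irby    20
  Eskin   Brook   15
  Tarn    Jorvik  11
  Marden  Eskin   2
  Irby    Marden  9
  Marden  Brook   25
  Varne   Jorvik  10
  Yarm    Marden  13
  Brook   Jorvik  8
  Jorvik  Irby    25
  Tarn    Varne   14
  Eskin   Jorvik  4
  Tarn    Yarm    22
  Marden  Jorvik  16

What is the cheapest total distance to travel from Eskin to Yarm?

Settle nodes by increasing distance from Eskin:
Eskin: 0
Marden: 2  (via Eskin)
Jorvik: 4  (via Eskin)
Irby: 11  (via Marden)
Brook: 12  (via Jorvik)
Varne: 14  (via Jorvik)
Tarn: 14  (via Eskin)
Yarm: 15  (via Marden)
Shortest route: Eskin → Marden → Yarm = 15 km.

15 km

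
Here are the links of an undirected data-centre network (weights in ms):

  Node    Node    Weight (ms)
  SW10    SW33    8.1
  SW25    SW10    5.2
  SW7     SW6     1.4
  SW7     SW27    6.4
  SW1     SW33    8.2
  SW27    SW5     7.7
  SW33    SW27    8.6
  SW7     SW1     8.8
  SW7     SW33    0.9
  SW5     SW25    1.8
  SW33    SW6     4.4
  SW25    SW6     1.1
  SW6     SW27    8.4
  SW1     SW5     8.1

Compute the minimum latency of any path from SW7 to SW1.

Compare a few routes:
SW7 → SW6 → SW25 → SW5 → SW1: 1.4+1.1+1.8+8.1 = 12.4
SW7 → SW1: 8.8 = 8.8
SW7 → SW33 → SW1: 0.9+8.2 = 9.1
SW7 → SW6 → SW33 → SW1: 1.4+4.4+8.2 = 14
Cheapest is SW7 → SW1 at 8.8 ms.

8.8 ms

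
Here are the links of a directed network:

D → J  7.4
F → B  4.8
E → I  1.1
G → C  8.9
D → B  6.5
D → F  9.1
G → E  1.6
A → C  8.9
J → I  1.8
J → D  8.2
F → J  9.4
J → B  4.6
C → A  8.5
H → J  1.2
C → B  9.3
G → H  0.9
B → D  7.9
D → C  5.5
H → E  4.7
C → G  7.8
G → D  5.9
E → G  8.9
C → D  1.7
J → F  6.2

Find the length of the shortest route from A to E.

Shortest distances from A:
A: 0
C: 8.9  (via A)
D: 10.6  (via C)
G: 16.7  (via C)
B: 17.1  (via D)
H: 17.6  (via G)
J: 18  (via D)
E: 18.3  (via G)
Shortest route: A → C → G → E = 18.3.

18.3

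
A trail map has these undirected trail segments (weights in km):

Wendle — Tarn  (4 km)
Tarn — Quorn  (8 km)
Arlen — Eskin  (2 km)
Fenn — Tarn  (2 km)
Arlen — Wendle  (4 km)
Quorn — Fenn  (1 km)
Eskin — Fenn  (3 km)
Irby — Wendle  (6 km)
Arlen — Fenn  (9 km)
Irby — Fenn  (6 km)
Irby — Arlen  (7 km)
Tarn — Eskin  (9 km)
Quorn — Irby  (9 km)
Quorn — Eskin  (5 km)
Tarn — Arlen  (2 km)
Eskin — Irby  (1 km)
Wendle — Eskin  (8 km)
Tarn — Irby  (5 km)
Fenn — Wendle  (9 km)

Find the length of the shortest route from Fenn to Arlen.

4 km

Running Dijkstra from Fenn:
Fenn: 0
Quorn: 1  (via Fenn)
Tarn: 2  (via Fenn)
Eskin: 3  (via Fenn)
Irby: 4  (via Eskin)
Arlen: 4  (via Tarn)
Shortest route: Fenn → Tarn → Arlen = 4 km.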